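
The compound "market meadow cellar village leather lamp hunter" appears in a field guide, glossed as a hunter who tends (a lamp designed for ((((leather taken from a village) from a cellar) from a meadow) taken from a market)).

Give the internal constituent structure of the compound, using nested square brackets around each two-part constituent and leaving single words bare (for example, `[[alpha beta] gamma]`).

Whole compound: head "hunter", modifier "market meadow cellar village leather lamp".
Within "market meadow cellar village leather lamp", the head is "lamp" and the modifier is "market meadow cellar village leather".
Within "market meadow cellar village leather", the head is "leather" (specifically "meadow cellar village leather") and the modifier is "market".
Within "meadow cellar village leather", the head is "leather" (specifically "cellar village leather") and the modifier is "meadow".
Within "cellar village leather", the head is "leather" (specifically "village leather") and the modifier is "cellar".
Within "village leather", the head is "leather" and the modifier is "village".
Assembled: [[[market [meadow [cellar [village leather]]]] lamp] hunter].

[[[market [meadow [cellar [village leather]]]] lamp] hunter]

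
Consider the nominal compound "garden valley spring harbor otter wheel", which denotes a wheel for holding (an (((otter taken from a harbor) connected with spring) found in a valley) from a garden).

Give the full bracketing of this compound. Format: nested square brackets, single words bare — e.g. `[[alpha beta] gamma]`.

Overall it is a kind of wheel; the modifier is "garden valley spring harbor otter".
Within "garden valley spring harbor otter", the head is "otter" (specifically "valley spring harbor otter") and the modifier is "garden".
Within "valley spring harbor otter", the head is "otter" (specifically "spring harbor otter") and the modifier is "valley".
Within "spring harbor otter", the head is "otter" (specifically "harbor otter") and the modifier is "spring".
Within "harbor otter", the head is "otter" and the modifier is "harbor".
So the structure is [[garden [valley [spring [harbor otter]]]] wheel].

[[garden [valley [spring [harbor otter]]]] wheel]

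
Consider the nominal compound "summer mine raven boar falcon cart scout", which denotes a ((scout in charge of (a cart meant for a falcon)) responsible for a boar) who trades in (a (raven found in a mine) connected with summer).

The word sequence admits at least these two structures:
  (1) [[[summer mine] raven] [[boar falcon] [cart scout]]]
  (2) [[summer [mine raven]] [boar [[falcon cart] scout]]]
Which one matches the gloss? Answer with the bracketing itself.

The paraphrase's head is the "scout" part ("boar falcon cart scout"); its modifier is "summer mine raven".
That top-level split, carried through the inner groups, gives [[summer [mine raven]] [boar [[falcon cart] scout]]].

[[summer [mine raven]] [boar [[falcon cart] scout]]]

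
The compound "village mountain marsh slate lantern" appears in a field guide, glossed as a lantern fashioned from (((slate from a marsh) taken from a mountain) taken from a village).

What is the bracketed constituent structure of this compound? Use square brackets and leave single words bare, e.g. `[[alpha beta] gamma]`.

[[village [mountain [marsh slate]]] lantern]

Overall it is a kind of lantern; the modifier is "village mountain marsh slate".
Inside "village mountain marsh slate": head "slate" (specifically "mountain marsh slate"), modifier "village".
Inside "mountain marsh slate": head "slate" (specifically "marsh slate"), modifier "mountain".
Inside "marsh slate": head "slate", modifier "marsh".
So the structure is [[village [mountain [marsh slate]]] lantern].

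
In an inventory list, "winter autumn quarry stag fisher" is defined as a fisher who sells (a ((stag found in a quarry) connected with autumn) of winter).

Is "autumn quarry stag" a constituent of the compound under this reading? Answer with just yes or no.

yes

The paraphrase groups the words so that "autumn quarry stag" is one unit: it corresponds to a single parenthesized sub-phrase.
The full structure is [[winter [autumn [quarry stag]]] fisher], in which [autumn quarry stag] is a constituent.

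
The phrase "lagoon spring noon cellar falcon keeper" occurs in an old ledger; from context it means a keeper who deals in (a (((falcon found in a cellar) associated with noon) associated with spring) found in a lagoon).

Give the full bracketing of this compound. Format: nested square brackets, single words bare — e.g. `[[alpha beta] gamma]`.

[[lagoon [spring [noon [cellar falcon]]]] keeper]

The outermost head in the paraphrase is "keeper", modified by "lagoon spring noon cellar falcon".
Within "lagoon spring noon cellar falcon", the head is "falcon" (specifically "spring noon cellar falcon") and the modifier is "lagoon".
Within "spring noon cellar falcon", the head is "falcon" (specifically "noon cellar falcon") and the modifier is "spring".
Within "noon cellar falcon", the head is "falcon" (specifically "cellar falcon") and the modifier is "noon".
Within "cellar falcon", the head is "falcon" and the modifier is "cellar".
Putting it together: [[lagoon [spring [noon [cellar falcon]]]] keeper].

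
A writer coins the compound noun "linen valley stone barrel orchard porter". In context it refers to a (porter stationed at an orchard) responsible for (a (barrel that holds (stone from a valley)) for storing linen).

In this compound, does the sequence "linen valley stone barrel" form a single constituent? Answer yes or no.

yes

The paraphrase groups the words so that "linen valley stone barrel" is one unit: it corresponds to a single parenthesized sub-phrase.
The full structure is [[linen [[valley stone] barrel]] [orchard porter]], in which [linen valley stone barrel] is a constituent.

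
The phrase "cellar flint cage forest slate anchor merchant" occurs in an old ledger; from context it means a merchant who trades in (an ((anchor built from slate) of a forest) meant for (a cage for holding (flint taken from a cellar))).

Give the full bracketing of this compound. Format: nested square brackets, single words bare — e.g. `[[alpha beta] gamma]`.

At the top level: head "merchant"; modifier "cellar flint cage forest slate anchor".
Within "cellar flint cage forest slate anchor", the head is "anchor" (specifically "forest slate anchor") and the modifier is "cellar flint cage".
Within "cellar flint cage", the head is "cage" and the modifier is "cellar flint".
Within "cellar flint", the head is "flint" and the modifier is "cellar".
Within "forest slate anchor", the head is "anchor" (specifically "slate anchor") and the modifier is "forest".
Within "slate anchor", the head is "anchor" and the modifier is "slate".
So the structure is [[[[cellar flint] cage] [forest [slate anchor]]] merchant].

[[[[cellar flint] cage] [forest [slate anchor]]] merchant]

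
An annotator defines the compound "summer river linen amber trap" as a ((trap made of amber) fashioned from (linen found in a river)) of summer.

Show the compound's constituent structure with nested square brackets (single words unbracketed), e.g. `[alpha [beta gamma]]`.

At the top level: head "trap" (specifically "river linen amber trap"); modifier "summer".
Inside "river linen amber trap": head "trap" (specifically "amber trap"), modifier "river linen".
Inside "river linen": head "linen", modifier "river".
Inside "amber trap": head "trap", modifier "amber".
Assembled: [summer [[river linen] [amber trap]]].

[summer [[river linen] [amber trap]]]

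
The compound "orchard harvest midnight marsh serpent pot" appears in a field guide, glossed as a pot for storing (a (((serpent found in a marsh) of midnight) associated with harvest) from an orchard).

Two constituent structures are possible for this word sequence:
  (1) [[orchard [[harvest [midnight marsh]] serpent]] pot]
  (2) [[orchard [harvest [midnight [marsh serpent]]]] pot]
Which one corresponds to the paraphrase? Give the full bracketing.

The paraphrase's head is the "pot" part ("pot"); its modifier is "orchard harvest midnight marsh serpent".
That top-level split, carried through the inner groups, gives [[orchard [harvest [midnight [marsh serpent]]]] pot].

[[orchard [harvest [midnight [marsh serpent]]]] pot]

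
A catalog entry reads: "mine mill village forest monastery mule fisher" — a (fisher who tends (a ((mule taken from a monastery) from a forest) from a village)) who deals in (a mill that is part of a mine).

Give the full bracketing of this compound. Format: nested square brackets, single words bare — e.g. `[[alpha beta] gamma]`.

At the top level: head "fisher" (specifically "village forest monastery mule fisher"); modifier "mine mill".
"mine mill" → head "mill", modifier "mine".
"village forest monastery mule fisher" → head "fisher", modifier "village forest monastery mule".
"village forest monastery mule" → head "mule" (specifically "forest monastery mule"), modifier "village".
"forest monastery mule" → head "mule" (specifically "monastery mule"), modifier "forest".
"monastery mule" → head "mule", modifier "monastery".
Assembled: [[mine mill] [[village [forest [monastery mule]]] fisher]].

[[mine mill] [[village [forest [monastery mule]]] fisher]]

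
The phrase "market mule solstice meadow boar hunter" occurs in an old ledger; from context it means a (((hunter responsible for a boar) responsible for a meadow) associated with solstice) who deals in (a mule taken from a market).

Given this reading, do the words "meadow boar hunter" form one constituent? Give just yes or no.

yes

The paraphrase groups the words so that "meadow boar hunter" is one unit: it corresponds to a single parenthesized sub-phrase.
The full structure is [[market mule] [solstice [meadow [boar hunter]]]], in which [meadow boar hunter] is a constituent.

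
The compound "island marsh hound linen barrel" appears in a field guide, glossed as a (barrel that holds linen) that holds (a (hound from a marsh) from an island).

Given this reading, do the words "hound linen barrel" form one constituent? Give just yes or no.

The top-level split is [island marsh hound] [linen barrel]; the full structure is [[island [marsh hound]] [linen barrel]].
"hound linen barrel" straddles a constituent boundary, so it is not a single unit.

no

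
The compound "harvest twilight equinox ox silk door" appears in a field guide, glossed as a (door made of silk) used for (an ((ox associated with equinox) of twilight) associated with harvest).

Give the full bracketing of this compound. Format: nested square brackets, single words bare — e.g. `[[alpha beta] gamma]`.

[[harvest [twilight [equinox ox]]] [silk door]]

Overall it is a kind of door (specifically "silk door"); the modifier is "harvest twilight equinox ox".
Inside "harvest twilight equinox ox": head "ox" (specifically "twilight equinox ox"), modifier "harvest".
Inside "twilight equinox ox": head "ox" (specifically "equinox ox"), modifier "twilight".
Inside "equinox ox": head "ox", modifier "equinox".
Inside "silk door": head "door", modifier "silk".
Assembled: [[harvest [twilight [equinox ox]]] [silk door]].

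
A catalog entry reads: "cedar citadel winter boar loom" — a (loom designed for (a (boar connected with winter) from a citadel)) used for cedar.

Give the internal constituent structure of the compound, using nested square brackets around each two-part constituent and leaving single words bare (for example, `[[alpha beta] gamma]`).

Overall it is a kind of loom (specifically "citadel winter boar loom"); the modifier is "cedar".
Within "citadel winter boar loom", the head is "loom" and the modifier is "citadel winter boar".
Within "citadel winter boar", the head is "boar" (specifically "winter boar") and the modifier is "citadel".
Within "winter boar", the head is "boar" and the modifier is "winter".
So the structure is [cedar [[citadel [winter boar]] loom]].

[cedar [[citadel [winter boar]] loom]]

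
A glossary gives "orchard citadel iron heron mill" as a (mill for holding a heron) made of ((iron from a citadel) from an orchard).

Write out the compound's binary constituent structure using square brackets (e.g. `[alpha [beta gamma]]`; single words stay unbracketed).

The outermost head in the paraphrase is "mill" (specifically "heron mill"), modified by "orchard citadel iron".
"orchard citadel iron" → head "iron" (specifically "citadel iron"), modifier "orchard".
"citadel iron" → head "iron", modifier "citadel".
"heron mill" → head "mill", modifier "heron".
Putting it together: [[orchard [citadel iron]] [heron mill]].

[[orchard [citadel iron]] [heron mill]]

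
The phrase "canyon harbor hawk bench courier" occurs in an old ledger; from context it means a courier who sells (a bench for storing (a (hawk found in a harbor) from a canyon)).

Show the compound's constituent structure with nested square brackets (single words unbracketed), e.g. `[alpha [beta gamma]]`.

[[[canyon [harbor hawk]] bench] courier]

At the top level: head "courier"; modifier "canyon harbor hawk bench".
Inside "canyon harbor hawk bench": head "bench", modifier "canyon harbor hawk".
Inside "canyon harbor hawk": head "hawk" (specifically "harbor hawk"), modifier "canyon".
Inside "harbor hawk": head "hawk", modifier "harbor".
Putting it together: [[[canyon [harbor hawk]] bench] courier].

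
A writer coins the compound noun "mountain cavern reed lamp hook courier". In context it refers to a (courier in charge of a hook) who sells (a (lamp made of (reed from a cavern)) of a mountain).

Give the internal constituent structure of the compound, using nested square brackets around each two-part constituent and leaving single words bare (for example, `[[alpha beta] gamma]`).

[[mountain [[cavern reed] lamp]] [hook courier]]

Overall it is a kind of courier (specifically "hook courier"); the modifier is "mountain cavern reed lamp".
Inside "mountain cavern reed lamp": head "lamp" (specifically "cavern reed lamp"), modifier "mountain".
Inside "cavern reed lamp": head "lamp", modifier "cavern reed".
Inside "cavern reed": head "reed", modifier "cavern".
Inside "hook courier": head "courier", modifier "hook".
Assembled: [[mountain [[cavern reed] lamp]] [hook courier]].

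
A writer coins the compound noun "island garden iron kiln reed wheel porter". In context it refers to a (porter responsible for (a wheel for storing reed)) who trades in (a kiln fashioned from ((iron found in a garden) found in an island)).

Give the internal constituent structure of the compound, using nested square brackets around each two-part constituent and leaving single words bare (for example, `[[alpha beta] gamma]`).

[[[island [garden iron]] kiln] [[reed wheel] porter]]

At the top level: head "porter" (specifically "reed wheel porter"); modifier "island garden iron kiln".
"island garden iron kiln" → head "kiln", modifier "island garden iron".
"island garden iron" → head "iron" (specifically "garden iron"), modifier "island".
"garden iron" → head "iron", modifier "garden".
"reed wheel porter" → head "porter", modifier "reed wheel".
"reed wheel" → head "wheel", modifier "reed".
So the structure is [[[island [garden iron]] kiln] [[reed wheel] porter]].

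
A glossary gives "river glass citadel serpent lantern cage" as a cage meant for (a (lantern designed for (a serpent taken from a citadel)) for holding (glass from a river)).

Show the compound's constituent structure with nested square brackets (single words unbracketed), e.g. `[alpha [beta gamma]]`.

[[[river glass] [[citadel serpent] lantern]] cage]

The outermost head in the paraphrase is "cage", modified by "river glass citadel serpent lantern".
Within "river glass citadel serpent lantern", the head is "lantern" (specifically "citadel serpent lantern") and the modifier is "river glass".
Within "river glass", the head is "glass" and the modifier is "river".
Within "citadel serpent lantern", the head is "lantern" and the modifier is "citadel serpent".
Within "citadel serpent", the head is "serpent" and the modifier is "citadel".
So the structure is [[[river glass] [[citadel serpent] lantern]] cage].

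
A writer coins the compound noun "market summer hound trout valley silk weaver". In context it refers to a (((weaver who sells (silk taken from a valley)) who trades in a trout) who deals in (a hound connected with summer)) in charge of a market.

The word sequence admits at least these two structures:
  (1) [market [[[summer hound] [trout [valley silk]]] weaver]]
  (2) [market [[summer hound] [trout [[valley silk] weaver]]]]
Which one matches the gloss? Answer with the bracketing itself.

The paraphrase's head is the "weaver" part ("summer hound trout valley silk weaver"); its modifier is "market".
That top-level split, carried through the inner groups, gives [market [[summer hound] [trout [[valley silk] weaver]]]].

[market [[summer hound] [trout [[valley silk] weaver]]]]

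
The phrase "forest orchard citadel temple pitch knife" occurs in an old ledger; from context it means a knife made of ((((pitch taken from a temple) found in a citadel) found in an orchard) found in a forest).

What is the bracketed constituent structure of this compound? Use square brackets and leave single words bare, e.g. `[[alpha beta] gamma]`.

[[forest [orchard [citadel [temple pitch]]]] knife]

Overall it is a kind of knife; the modifier is "forest orchard citadel temple pitch".
Inside "forest orchard citadel temple pitch": head "pitch" (specifically "orchard citadel temple pitch"), modifier "forest".
Inside "orchard citadel temple pitch": head "pitch" (specifically "citadel temple pitch"), modifier "orchard".
Inside "citadel temple pitch": head "pitch" (specifically "temple pitch"), modifier "citadel".
Inside "temple pitch": head "pitch", modifier "temple".
So the structure is [[forest [orchard [citadel [temple pitch]]]] knife].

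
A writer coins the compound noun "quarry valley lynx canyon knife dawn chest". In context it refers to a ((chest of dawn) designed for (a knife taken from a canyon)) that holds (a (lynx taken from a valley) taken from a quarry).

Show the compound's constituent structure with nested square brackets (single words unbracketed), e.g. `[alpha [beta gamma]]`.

[[quarry [valley lynx]] [[canyon knife] [dawn chest]]]

The outermost head in the paraphrase is "chest" (specifically "canyon knife dawn chest"), modified by "quarry valley lynx".
Inside "quarry valley lynx": head "lynx" (specifically "valley lynx"), modifier "quarry".
Inside "valley lynx": head "lynx", modifier "valley".
Inside "canyon knife dawn chest": head "chest" (specifically "dawn chest"), modifier "canyon knife".
Inside "canyon knife": head "knife", modifier "canyon".
Inside "dawn chest": head "chest", modifier "dawn".
Putting it together: [[quarry [valley lynx]] [[canyon knife] [dawn chest]]].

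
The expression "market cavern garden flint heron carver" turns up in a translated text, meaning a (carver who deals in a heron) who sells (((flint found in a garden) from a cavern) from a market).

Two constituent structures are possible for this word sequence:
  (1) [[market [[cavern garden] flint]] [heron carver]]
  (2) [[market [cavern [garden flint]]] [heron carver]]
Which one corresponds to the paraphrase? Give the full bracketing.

The paraphrase's head is the "carver" part ("heron carver"); its modifier is "market cavern garden flint".
That top-level split, carried through the inner groups, gives [[market [cavern [garden flint]]] [heron carver]].

[[market [cavern [garden flint]]] [heron carver]]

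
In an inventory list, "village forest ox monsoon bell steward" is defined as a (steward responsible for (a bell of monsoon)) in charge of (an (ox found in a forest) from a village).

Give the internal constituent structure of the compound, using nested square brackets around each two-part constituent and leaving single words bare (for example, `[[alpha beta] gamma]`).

[[village [forest ox]] [[monsoon bell] steward]]

At the top level: head "steward" (specifically "monsoon bell steward"); modifier "village forest ox".
Inside "village forest ox": head "ox" (specifically "forest ox"), modifier "village".
Inside "forest ox": head "ox", modifier "forest".
Inside "monsoon bell steward": head "steward", modifier "monsoon bell".
Inside "monsoon bell": head "bell", modifier "monsoon".
Assembled: [[village [forest ox]] [[monsoon bell] steward]].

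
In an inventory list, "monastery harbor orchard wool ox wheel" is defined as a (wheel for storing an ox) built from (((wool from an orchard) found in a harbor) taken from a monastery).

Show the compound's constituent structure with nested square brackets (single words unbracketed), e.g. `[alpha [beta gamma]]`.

[[monastery [harbor [orchard wool]]] [ox wheel]]

The outermost head in the paraphrase is "wheel" (specifically "ox wheel"), modified by "monastery harbor orchard wool".
Inside "monastery harbor orchard wool": head "wool" (specifically "harbor orchard wool"), modifier "monastery".
Inside "harbor orchard wool": head "wool" (specifically "orchard wool"), modifier "harbor".
Inside "orchard wool": head "wool", modifier "orchard".
Inside "ox wheel": head "wheel", modifier "ox".
So the structure is [[monastery [harbor [orchard wool]]] [ox wheel]].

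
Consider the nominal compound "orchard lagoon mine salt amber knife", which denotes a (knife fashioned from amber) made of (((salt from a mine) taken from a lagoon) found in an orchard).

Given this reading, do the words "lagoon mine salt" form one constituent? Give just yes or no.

yes

The paraphrase groups the words so that "lagoon mine salt" is one unit: it corresponds to a single parenthesized sub-phrase.
The full structure is [[orchard [lagoon [mine salt]]] [amber knife]], in which [lagoon mine salt] is a constituent.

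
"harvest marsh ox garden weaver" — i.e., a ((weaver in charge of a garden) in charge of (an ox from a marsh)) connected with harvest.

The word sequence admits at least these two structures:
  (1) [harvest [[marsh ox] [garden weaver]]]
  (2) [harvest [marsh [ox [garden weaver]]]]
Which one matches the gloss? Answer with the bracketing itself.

The paraphrase's head is the "weaver" part ("marsh ox garden weaver"); its modifier is "harvest".
That top-level split, carried through the inner groups, gives [harvest [[marsh ox] [garden weaver]]].

[harvest [[marsh ox] [garden weaver]]]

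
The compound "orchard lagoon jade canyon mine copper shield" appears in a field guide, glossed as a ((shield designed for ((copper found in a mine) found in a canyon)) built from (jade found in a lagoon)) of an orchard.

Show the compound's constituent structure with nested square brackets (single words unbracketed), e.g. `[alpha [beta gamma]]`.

[orchard [[lagoon jade] [[canyon [mine copper]] shield]]]

Whole compound: head "shield" (specifically "lagoon jade canyon mine copper shield"), modifier "orchard".
Within "lagoon jade canyon mine copper shield", the head is "shield" (specifically "canyon mine copper shield") and the modifier is "lagoon jade".
Within "lagoon jade", the head is "jade" and the modifier is "lagoon".
Within "canyon mine copper shield", the head is "shield" and the modifier is "canyon mine copper".
Within "canyon mine copper", the head is "copper" (specifically "mine copper") and the modifier is "canyon".
Within "mine copper", the head is "copper" and the modifier is "mine".
Putting it together: [orchard [[lagoon jade] [[canyon [mine copper]] shield]]].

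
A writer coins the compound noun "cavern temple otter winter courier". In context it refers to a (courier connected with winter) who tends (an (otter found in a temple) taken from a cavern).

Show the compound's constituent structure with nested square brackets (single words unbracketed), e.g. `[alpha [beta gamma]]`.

At the top level: head "courier" (specifically "winter courier"); modifier "cavern temple otter".
Within "cavern temple otter", the head is "otter" (specifically "temple otter") and the modifier is "cavern".
Within "temple otter", the head is "otter" and the modifier is "temple".
Within "winter courier", the head is "courier" and the modifier is "winter".
Putting it together: [[cavern [temple otter]] [winter courier]].

[[cavern [temple otter]] [winter courier]]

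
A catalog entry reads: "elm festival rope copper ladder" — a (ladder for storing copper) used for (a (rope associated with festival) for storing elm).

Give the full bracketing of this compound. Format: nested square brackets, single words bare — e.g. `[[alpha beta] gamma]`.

[[elm [festival rope]] [copper ladder]]

Overall it is a kind of ladder (specifically "copper ladder"); the modifier is "elm festival rope".
"elm festival rope" → head "rope" (specifically "festival rope"), modifier "elm".
"festival rope" → head "rope", modifier "festival".
"copper ladder" → head "ladder", modifier "copper".
So the structure is [[elm [festival rope]] [copper ladder]].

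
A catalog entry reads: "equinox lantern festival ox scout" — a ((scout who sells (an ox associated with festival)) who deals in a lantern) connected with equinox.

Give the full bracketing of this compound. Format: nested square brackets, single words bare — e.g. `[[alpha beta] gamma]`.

[equinox [lantern [[festival ox] scout]]]

Whole compound: head "scout" (specifically "lantern festival ox scout"), modifier "equinox".
Within "lantern festival ox scout", the head is "scout" (specifically "festival ox scout") and the modifier is "lantern".
Within "festival ox scout", the head is "scout" and the modifier is "festival ox".
Within "festival ox", the head is "ox" and the modifier is "festival".
Assembled: [equinox [lantern [[festival ox] scout]]].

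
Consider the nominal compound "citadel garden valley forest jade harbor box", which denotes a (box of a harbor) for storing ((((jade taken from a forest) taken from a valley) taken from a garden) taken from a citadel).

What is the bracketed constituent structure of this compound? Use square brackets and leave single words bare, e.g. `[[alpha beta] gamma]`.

Overall it is a kind of box (specifically "harbor box"); the modifier is "citadel garden valley forest jade".
Inside "citadel garden valley forest jade": head "jade" (specifically "garden valley forest jade"), modifier "citadel".
Inside "garden valley forest jade": head "jade" (specifically "valley forest jade"), modifier "garden".
Inside "valley forest jade": head "jade" (specifically "forest jade"), modifier "valley".
Inside "forest jade": head "jade", modifier "forest".
Inside "harbor box": head "box", modifier "harbor".
Assembled: [[citadel [garden [valley [forest jade]]]] [harbor box]].

[[citadel [garden [valley [forest jade]]]] [harbor box]]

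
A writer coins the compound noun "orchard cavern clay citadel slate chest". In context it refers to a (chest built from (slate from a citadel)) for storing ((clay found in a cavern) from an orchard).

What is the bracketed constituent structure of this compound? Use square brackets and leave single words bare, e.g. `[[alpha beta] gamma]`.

[[orchard [cavern clay]] [[citadel slate] chest]]

The outermost head in the paraphrase is "chest" (specifically "citadel slate chest"), modified by "orchard cavern clay".
"orchard cavern clay" → head "clay" (specifically "cavern clay"), modifier "orchard".
"cavern clay" → head "clay", modifier "cavern".
"citadel slate chest" → head "chest", modifier "citadel slate".
"citadel slate" → head "slate", modifier "citadel".
Assembled: [[orchard [cavern clay]] [[citadel slate] chest]].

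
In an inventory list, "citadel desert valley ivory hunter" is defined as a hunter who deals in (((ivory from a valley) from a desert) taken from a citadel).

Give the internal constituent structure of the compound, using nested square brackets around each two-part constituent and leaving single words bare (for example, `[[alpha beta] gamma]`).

[[citadel [desert [valley ivory]]] hunter]

The outermost head in the paraphrase is "hunter", modified by "citadel desert valley ivory".
"citadel desert valley ivory" → head "ivory" (specifically "desert valley ivory"), modifier "citadel".
"desert valley ivory" → head "ivory" (specifically "valley ivory"), modifier "desert".
"valley ivory" → head "ivory", modifier "valley".
So the structure is [[citadel [desert [valley ivory]]] hunter].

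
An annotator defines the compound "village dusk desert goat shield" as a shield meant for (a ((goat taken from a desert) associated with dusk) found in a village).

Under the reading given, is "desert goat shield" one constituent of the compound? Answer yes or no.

no

The top-level split is [village dusk desert goat] [shield]; the full structure is [[village [dusk [desert goat]]] shield].
"desert goat shield" straddles a constituent boundary, so it is not a single unit.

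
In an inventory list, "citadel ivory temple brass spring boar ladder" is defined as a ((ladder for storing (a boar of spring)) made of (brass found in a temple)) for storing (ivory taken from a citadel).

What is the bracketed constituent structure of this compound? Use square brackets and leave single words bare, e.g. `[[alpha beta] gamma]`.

Overall it is a kind of ladder (specifically "temple brass spring boar ladder"); the modifier is "citadel ivory".
Within "citadel ivory", the head is "ivory" and the modifier is "citadel".
Within "temple brass spring boar ladder", the head is "ladder" (specifically "spring boar ladder") and the modifier is "temple brass".
Within "temple brass", the head is "brass" and the modifier is "temple".
Within "spring boar ladder", the head is "ladder" and the modifier is "spring boar".
Within "spring boar", the head is "boar" and the modifier is "spring".
So the structure is [[citadel ivory] [[temple brass] [[spring boar] ladder]]].

[[citadel ivory] [[temple brass] [[spring boar] ladder]]]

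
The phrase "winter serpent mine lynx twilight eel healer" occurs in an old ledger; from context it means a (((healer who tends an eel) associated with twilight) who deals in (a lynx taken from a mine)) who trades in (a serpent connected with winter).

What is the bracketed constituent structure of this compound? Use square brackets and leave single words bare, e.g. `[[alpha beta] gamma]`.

[[winter serpent] [[mine lynx] [twilight [eel healer]]]]

Overall it is a kind of healer (specifically "mine lynx twilight eel healer"); the modifier is "winter serpent".
Inside "winter serpent": head "serpent", modifier "winter".
Inside "mine lynx twilight eel healer": head "healer" (specifically "twilight eel healer"), modifier "mine lynx".
Inside "mine lynx": head "lynx", modifier "mine".
Inside "twilight eel healer": head "healer" (specifically "eel healer"), modifier "twilight".
Inside "eel healer": head "healer", modifier "eel".
Assembled: [[winter serpent] [[mine lynx] [twilight [eel healer]]]].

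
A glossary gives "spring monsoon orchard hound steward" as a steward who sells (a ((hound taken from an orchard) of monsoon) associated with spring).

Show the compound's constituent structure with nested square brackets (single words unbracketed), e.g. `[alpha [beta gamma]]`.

The outermost head in the paraphrase is "steward", modified by "spring monsoon orchard hound".
Inside "spring monsoon orchard hound": head "hound" (specifically "monsoon orchard hound"), modifier "spring".
Inside "monsoon orchard hound": head "hound" (specifically "orchard hound"), modifier "monsoon".
Inside "orchard hound": head "hound", modifier "orchard".
So the structure is [[spring [monsoon [orchard hound]]] steward].

[[spring [monsoon [orchard hound]]] steward]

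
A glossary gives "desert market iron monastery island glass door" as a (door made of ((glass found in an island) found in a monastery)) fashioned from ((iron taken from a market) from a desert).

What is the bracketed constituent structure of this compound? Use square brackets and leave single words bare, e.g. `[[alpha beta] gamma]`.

[[desert [market iron]] [[monastery [island glass]] door]]

Overall it is a kind of door (specifically "monastery island glass door"); the modifier is "desert market iron".
Inside "desert market iron": head "iron" (specifically "market iron"), modifier "desert".
Inside "market iron": head "iron", modifier "market".
Inside "monastery island glass door": head "door", modifier "monastery island glass".
Inside "monastery island glass": head "glass" (specifically "island glass"), modifier "monastery".
Inside "island glass": head "glass", modifier "island".
So the structure is [[desert [market iron]] [[monastery [island glass]] door]].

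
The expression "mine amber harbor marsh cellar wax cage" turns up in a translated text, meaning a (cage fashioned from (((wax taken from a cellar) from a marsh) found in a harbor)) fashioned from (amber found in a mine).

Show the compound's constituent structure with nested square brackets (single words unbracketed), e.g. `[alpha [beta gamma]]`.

Overall it is a kind of cage (specifically "harbor marsh cellar wax cage"); the modifier is "mine amber".
Within "mine amber", the head is "amber" and the modifier is "mine".
Within "harbor marsh cellar wax cage", the head is "cage" and the modifier is "harbor marsh cellar wax".
Within "harbor marsh cellar wax", the head is "wax" (specifically "marsh cellar wax") and the modifier is "harbor".
Within "marsh cellar wax", the head is "wax" (specifically "cellar wax") and the modifier is "marsh".
Within "cellar wax", the head is "wax" and the modifier is "cellar".
So the structure is [[mine amber] [[harbor [marsh [cellar wax]]] cage]].

[[mine amber] [[harbor [marsh [cellar wax]]] cage]]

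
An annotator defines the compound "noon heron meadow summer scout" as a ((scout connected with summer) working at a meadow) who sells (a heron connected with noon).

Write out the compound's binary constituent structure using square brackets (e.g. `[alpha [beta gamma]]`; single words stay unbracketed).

[[noon heron] [meadow [summer scout]]]

Overall it is a kind of scout (specifically "meadow summer scout"); the modifier is "noon heron".
Within "noon heron", the head is "heron" and the modifier is "noon".
Within "meadow summer scout", the head is "scout" (specifically "summer scout") and the modifier is "meadow".
Within "summer scout", the head is "scout" and the modifier is "summer".
Putting it together: [[noon heron] [meadow [summer scout]]].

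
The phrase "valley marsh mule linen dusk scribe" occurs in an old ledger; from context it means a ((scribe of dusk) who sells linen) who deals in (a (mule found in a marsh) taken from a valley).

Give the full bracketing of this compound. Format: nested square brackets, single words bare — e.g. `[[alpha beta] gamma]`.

The outermost head in the paraphrase is "scribe" (specifically "linen dusk scribe"), modified by "valley marsh mule".
Inside "valley marsh mule": head "mule" (specifically "marsh mule"), modifier "valley".
Inside "marsh mule": head "mule", modifier "marsh".
Inside "linen dusk scribe": head "scribe" (specifically "dusk scribe"), modifier "linen".
Inside "dusk scribe": head "scribe", modifier "dusk".
Assembled: [[valley [marsh mule]] [linen [dusk scribe]]].

[[valley [marsh mule]] [linen [dusk scribe]]]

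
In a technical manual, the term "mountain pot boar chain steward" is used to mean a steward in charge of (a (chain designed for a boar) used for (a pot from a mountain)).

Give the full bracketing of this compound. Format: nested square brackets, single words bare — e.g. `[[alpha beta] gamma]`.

[[[mountain pot] [boar chain]] steward]

Overall it is a kind of steward; the modifier is "mountain pot boar chain".
Inside "mountain pot boar chain": head "chain" (specifically "boar chain"), modifier "mountain pot".
Inside "mountain pot": head "pot", modifier "mountain".
Inside "boar chain": head "chain", modifier "boar".
Assembled: [[[mountain pot] [boar chain]] steward].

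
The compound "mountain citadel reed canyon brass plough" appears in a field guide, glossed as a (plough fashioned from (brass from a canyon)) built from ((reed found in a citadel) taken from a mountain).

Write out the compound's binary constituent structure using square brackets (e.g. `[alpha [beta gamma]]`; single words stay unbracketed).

Whole compound: head "plough" (specifically "canyon brass plough"), modifier "mountain citadel reed".
Inside "mountain citadel reed": head "reed" (specifically "citadel reed"), modifier "mountain".
Inside "citadel reed": head "reed", modifier "citadel".
Inside "canyon brass plough": head "plough", modifier "canyon brass".
Inside "canyon brass": head "brass", modifier "canyon".
So the structure is [[mountain [citadel reed]] [[canyon brass] plough]].

[[mountain [citadel reed]] [[canyon brass] plough]]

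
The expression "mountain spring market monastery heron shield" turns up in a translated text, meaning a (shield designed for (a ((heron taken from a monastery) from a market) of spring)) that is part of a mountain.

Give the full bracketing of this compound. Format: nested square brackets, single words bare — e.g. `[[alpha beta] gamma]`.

[mountain [[spring [market [monastery heron]]] shield]]

Overall it is a kind of shield (specifically "spring market monastery heron shield"); the modifier is "mountain".
"spring market monastery heron shield" → head "shield", modifier "spring market monastery heron".
"spring market monastery heron" → head "heron" (specifically "market monastery heron"), modifier "spring".
"market monastery heron" → head "heron" (specifically "monastery heron"), modifier "market".
"monastery heron" → head "heron", modifier "monastery".
Assembled: [mountain [[spring [market [monastery heron]]] shield]].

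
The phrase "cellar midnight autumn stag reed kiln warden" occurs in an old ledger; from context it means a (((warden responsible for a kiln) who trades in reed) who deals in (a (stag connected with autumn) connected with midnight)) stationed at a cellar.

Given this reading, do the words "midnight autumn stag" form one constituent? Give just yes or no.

yes

The paraphrase groups the words so that "midnight autumn stag" is one unit: it corresponds to a single parenthesized sub-phrase.
The full structure is [cellar [[midnight [autumn stag]] [reed [kiln warden]]]], in which [midnight autumn stag] is a constituent.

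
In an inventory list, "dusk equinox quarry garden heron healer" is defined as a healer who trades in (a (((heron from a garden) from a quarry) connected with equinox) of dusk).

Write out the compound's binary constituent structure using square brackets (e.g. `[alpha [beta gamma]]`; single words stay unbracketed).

[[dusk [equinox [quarry [garden heron]]]] healer]

At the top level: head "healer"; modifier "dusk equinox quarry garden heron".
"dusk equinox quarry garden heron" → head "heron" (specifically "equinox quarry garden heron"), modifier "dusk".
"equinox quarry garden heron" → head "heron" (specifically "quarry garden heron"), modifier "equinox".
"quarry garden heron" → head "heron" (specifically "garden heron"), modifier "quarry".
"garden heron" → head "heron", modifier "garden".
Assembled: [[dusk [equinox [quarry [garden heron]]]] healer].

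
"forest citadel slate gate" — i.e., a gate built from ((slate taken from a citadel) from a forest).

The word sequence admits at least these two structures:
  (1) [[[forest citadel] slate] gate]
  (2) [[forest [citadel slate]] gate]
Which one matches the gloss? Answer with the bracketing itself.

[[forest [citadel slate]] gate]

The paraphrase's head is the "gate" part ("gate"); its modifier is "forest citadel slate".
That top-level split, carried through the inner groups, gives [[forest [citadel slate]] gate].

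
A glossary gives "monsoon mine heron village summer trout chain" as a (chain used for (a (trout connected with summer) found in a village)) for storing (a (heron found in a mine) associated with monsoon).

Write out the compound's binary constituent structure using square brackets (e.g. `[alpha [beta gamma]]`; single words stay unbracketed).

Overall it is a kind of chain (specifically "village summer trout chain"); the modifier is "monsoon mine heron".
"monsoon mine heron" → head "heron" (specifically "mine heron"), modifier "monsoon".
"mine heron" → head "heron", modifier "mine".
"village summer trout chain" → head "chain", modifier "village summer trout".
"village summer trout" → head "trout" (specifically "summer trout"), modifier "village".
"summer trout" → head "trout", modifier "summer".
Putting it together: [[monsoon [mine heron]] [[village [summer trout]] chain]].

[[monsoon [mine heron]] [[village [summer trout]] chain]]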